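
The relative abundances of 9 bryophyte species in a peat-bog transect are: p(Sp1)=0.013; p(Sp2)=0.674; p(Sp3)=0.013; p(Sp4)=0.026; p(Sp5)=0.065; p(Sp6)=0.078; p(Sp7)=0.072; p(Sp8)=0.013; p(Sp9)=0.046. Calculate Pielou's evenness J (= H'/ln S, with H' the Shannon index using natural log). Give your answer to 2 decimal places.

H' = −Σ pᵢ ln pᵢ = −((-0.0565) + (-0.2659) + (-0.0565) + (-0.0949) + (-0.1777) + (-0.1990) + (-0.1894) + (-0.0565) + (-0.1416)) = 1.2379 (working shown to 4 dp, full precision carried).
With S = 9 species, ln S = 2.1972, so J = 1.2379/2.1972 = 0.5634, i.e. 0.56 to 2 decimal places.

0.56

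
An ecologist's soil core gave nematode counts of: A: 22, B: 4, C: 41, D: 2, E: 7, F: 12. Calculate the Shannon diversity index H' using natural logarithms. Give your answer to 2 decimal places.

1.40

Total N = 22+4+41+2+7+12 = 88, so the proportions are 0.25, 0.0455, 0.4659, 0.0227, 0.0795, 0.1364 (working shown to 4 dp, full precision carried).
Each pᵢ ln pᵢ term: 0.25×(-1.3863)=-0.3466, 0.0455×(-3.0910)=-0.1405, 0.4659×(-0.7638)=-0.3558, 0.0227×(-3.7842)=-0.0860, 0.0795×(-2.5314)=-0.2014, 0.1364×(-1.9924)=-0.2717.
Sum = -1.4020, so H' = 1.40.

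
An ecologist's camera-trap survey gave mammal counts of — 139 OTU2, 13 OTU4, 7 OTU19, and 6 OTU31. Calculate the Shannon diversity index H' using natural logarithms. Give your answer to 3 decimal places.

0.599

Total N = 139+13+7+6 = 165, so the proportions are 0.84242, 0.07879, 0.04242, 0.03636 (working shown to 5 dp, full precision carried).
Each pᵢ ln pᵢ term: 0.84242×(-0.17147)=-0.14445, 0.07879×(-2.54100)=-0.20020, 0.04242×(-3.16004)=-0.13406, 0.03636×(-3.31419)=-0.12052.
Sum = -0.59923, so H' = 0.599.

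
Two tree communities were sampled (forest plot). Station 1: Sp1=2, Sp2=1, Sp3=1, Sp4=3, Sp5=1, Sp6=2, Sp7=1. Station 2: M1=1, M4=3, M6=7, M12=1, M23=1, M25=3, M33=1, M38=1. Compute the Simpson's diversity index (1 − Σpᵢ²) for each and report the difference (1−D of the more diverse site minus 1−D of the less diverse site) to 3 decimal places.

0.049

Station 1: N=11, proportions 0.18182, 0.09091, 0.09091, 0.27273, 0.09091, 0.18182, 0.09091, giving 1−D = 0.82645 (working shown to 5 dp, full precision carried).
Station 2: N=18, proportions 0.05556, 0.16667, 0.38889, 0.05556, 0.05556, 0.16667, 0.05556, 0.05556, giving 1−D = 0.77778.
Difference = |0.82645 − 0.77778| = 0.04867, i.e. 0.049 to 3 decimal places.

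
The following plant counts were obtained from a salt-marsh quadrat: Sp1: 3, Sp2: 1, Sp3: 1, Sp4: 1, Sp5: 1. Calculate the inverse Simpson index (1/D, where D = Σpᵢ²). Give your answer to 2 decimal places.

3.77

Total N = 3+1+1+1+1 = 7, so the proportions are 0.428571, 0.142857, 0.142857, 0.142857, 0.142857 (working shown to 6 dp, full precision carried).
D = 0.428571² + 0.142857² + 0.142857² + 0.142857² + 0.142857² = 0.183673 + 0.020408 + 0.020408 + 0.020408 + 0.020408 = 0.265306.
So 1/D = 3.7692, i.e. 3.77 to 2 decimal places.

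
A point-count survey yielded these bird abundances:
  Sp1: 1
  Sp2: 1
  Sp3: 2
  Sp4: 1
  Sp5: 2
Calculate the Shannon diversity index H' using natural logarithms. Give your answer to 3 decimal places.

Total N = 1+1+2+1+2 = 7, so the proportions are 0.14286, 0.14286, 0.28571, 0.14286, 0.28571 (working shown to 5 dp, full precision carried).
Each pᵢ ln pᵢ term: 0.14286×(-1.94591)=-0.27799, 0.14286×(-1.94591)=-0.27799, 0.28571×(-1.25276)=-0.35793, 0.14286×(-1.94591)=-0.27799, 0.28571×(-1.25276)=-0.35793.
Sum = -1.54983, so H' = 1.550.

1.550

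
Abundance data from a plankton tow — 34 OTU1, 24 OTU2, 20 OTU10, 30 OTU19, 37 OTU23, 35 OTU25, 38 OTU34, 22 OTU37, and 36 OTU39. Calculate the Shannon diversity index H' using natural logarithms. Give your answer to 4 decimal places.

2.1733

Total N = 34+24+20+30+37+35+38+22+36 = 276, so the proportions are 0.123188, 0.086957, 0.072464, 0.108696, 0.134058, 0.126812, 0.137681, 0.07971, 0.130435 (working shown to 6 dp, full precision carried).
Each pᵢ ln pᵢ term: 0.123188×(-2.094040)=-0.257961, 0.086957×(-2.442347)=-0.212378, 0.072464×(-2.624669)=-0.190193, 0.108696×(-2.219203)=-0.241218, 0.134058×(-2.009483)=-0.269387, 0.126812×(-2.065053)=-0.261873, 0.137681×(-1.982815)=-0.272996, 0.07971×(-2.529358)=-0.201616, 0.130435×(-2.036882)=-0.265680.
Sum = -2.173302, so H' = 2.1733.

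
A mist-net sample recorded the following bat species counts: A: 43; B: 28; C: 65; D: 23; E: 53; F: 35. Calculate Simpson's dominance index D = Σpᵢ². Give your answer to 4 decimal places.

Total N = 43+28+65+23+53+35 = 247, so the proportions are 0.174089, 0.11336, 0.263158, 0.093117, 0.214575, 0.1417 (working shown to 6 dp, full precision carried).
D = 0.174089² + 0.11336² + 0.263158² + 0.093117² + 0.214575² + 0.1417² = 0.030307 + 0.012851 + 0.069252 + 0.008671 + 0.046042 + 0.020079 = 0.187202.
To 4 decimal places, D = 0.1872.

0.1872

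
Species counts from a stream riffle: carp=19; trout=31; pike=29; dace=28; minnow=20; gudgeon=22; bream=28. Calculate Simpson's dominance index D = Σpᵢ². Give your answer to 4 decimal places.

0.1473

Total N = 19+31+29+28+20+22+28 = 177, so the proportions are 0.107345, 0.175141, 0.163842, 0.158192, 0.112994, 0.124294, 0.158192 (working shown to 6 dp, full precision carried).
D = 0.107345² + 0.175141² + 0.163842² + 0.158192² + 0.112994² + 0.124294² + 0.158192² = 0.011523 + 0.030674 + 0.026844 + 0.025025 + 0.012768 + 0.015449 + 0.025025 = 0.147308.
To 4 decimal places, D = 0.1473.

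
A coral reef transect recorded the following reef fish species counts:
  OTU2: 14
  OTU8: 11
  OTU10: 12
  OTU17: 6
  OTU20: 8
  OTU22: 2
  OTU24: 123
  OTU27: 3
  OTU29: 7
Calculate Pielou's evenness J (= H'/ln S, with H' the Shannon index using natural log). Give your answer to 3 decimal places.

0.590

Total N = 14+11+12+6+8+2+123+3+7 = 186, so the proportions are 0.07527, 0.05914, 0.06452, 0.03226, 0.04301, 0.01075, 0.66129, 0.01613, 0.03763 (working shown to 5 dp, full precision carried).
H' = −Σ pᵢ ln pᵢ = −((-0.19470) + (-0.16724) + (-0.17683) + (-0.11077) + (-0.13532) + (-0.04874) + (-0.27348) + (-0.06657) + (-0.12343)) = 1.29709.
With S = 9 species, ln S = 2.19722, so J = 1.29709/2.19722 = 0.59033, i.e. 0.590 to 3 decimal places.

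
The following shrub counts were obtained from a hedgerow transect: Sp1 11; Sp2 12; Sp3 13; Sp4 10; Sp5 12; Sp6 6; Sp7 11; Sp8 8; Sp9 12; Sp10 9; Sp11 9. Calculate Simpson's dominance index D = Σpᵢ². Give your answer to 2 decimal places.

0.09

Total N = 11+12+13+10+12+6+11+8+12+9+9 = 113, so the proportions are 0.0973, 0.1062, 0.115, 0.0885, 0.1062, 0.0531, 0.0973, 0.0708, 0.1062, 0.0796, 0.0796 (working shown to 4 dp, full precision carried).
D = 0.0973² + 0.1062² + 0.115² + 0.0885² + 0.1062² + 0.0531² + 0.0973² + 0.0708² + 0.1062² + 0.0796² + 0.0796² = 0.0095 + 0.0113 + 0.0132 + 0.0078 + 0.0113 + 0.0028 + 0.0095 + 0.0050 + 0.0113 + 0.0063 + 0.0063 = 0.0944.
To 2 decimal places, D = 0.09.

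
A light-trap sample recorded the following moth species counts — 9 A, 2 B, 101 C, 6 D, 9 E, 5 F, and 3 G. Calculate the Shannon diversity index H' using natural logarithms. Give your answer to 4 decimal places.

0.9856

Total N = 9+2+101+6+9+5+3 = 135, so the proportions are 0.066667, 0.014815, 0.748148, 0.044444, 0.066667, 0.037037, 0.022222 (working shown to 6 dp, full precision carried).
Each pᵢ ln pᵢ term: 0.066667×(-2.708050)=-0.180537, 0.014815×(-4.212128)=-0.062402, 0.748148×(-0.290154)=-0.217078, 0.044444×(-3.113515)=-0.138378, 0.066667×(-2.708050)=-0.180537, 0.037037×(-3.295837)=-0.122068, 0.022222×(-3.806662)=-0.084592.
Sum = -0.985593, so H' = 0.9856.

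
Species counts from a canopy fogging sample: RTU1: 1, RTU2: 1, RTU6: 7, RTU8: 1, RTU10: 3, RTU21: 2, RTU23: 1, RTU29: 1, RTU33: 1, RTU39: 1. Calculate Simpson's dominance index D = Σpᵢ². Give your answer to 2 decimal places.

Total N = 1+1+7+1+3+2+1+1+1+1 = 19, so the proportions are 0.0526, 0.0526, 0.3684, 0.0526, 0.1579, 0.1053, 0.0526, 0.0526, 0.0526, 0.0526 (working shown to 4 dp, full precision carried).
D = 0.0526² + 0.0526² + 0.3684² + 0.0526² + 0.1579² + 0.1053² + 0.0526² + 0.0526² + 0.0526² + 0.0526² = 0.0028 + 0.0028 + 0.1357 + 0.0028 + 0.0249 + 0.0111 + 0.0028 + 0.0028 + 0.0028 + 0.0028 = 0.1911.
To 2 decimal places, D = 0.19.

0.19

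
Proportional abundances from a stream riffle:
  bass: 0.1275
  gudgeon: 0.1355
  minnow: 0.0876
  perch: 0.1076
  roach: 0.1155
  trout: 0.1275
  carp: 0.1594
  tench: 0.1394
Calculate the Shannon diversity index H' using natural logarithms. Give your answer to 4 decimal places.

Each pᵢ ln pᵢ term (working shown to 6 dp, full precision carried): 0.1275×(-2.059639)=-0.262604, 0.1355×(-1.998784)=-0.270835, 0.0876×(-2.434974)=-0.213304, 0.1076×(-2.229335)=-0.239876, 0.1155×(-2.158485)=-0.249305, 0.1275×(-2.059639)=-0.262604, 0.1594×(-1.836339)=-0.292712, 0.1394×(-1.970408)=-0.274675.
Sum = -2.065915, so H' = 2.0659.

2.0659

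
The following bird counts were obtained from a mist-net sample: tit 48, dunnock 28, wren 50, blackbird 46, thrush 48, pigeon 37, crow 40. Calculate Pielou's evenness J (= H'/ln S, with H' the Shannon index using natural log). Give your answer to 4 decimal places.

Total N = 48+28+50+46+48+37+40 = 297, so the proportions are 0.161616, 0.094276, 0.16835, 0.154882, 0.161616, 0.124579, 0.13468 (working shown to 6 dp, full precision carried).
H' = −Σ pᵢ ln pᵢ = −((-0.294550) + (-0.222636) + (-0.299951) + (-0.288869) + (-0.294550) + (-0.259475) + (-0.270014)) = 1.930046.
With S = 7 species, ln S = 1.945910, so J = 1.930046/1.945910 = 0.991847, i.e. 0.9918 to 4 decimal places.

0.9918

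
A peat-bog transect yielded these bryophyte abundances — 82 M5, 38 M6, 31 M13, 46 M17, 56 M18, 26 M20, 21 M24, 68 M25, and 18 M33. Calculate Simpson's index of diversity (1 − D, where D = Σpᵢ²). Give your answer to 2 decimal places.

Total N = 82+38+31+46+56+26+21+68+18 = 386, so the proportions are 0.2124, 0.0984, 0.0803, 0.1192, 0.1451, 0.0674, 0.0544, 0.1762, 0.0466 (working shown to 4 dp, full precision carried).
D = 0.2124² + 0.0984² + 0.0803² + 0.1192² + 0.1451² + 0.0674² + 0.0544² + 0.1762² + 0.0466² = 0.0451 + 0.0097 + 0.0064 + 0.0142 + 0.0210 + 0.0045 + 0.0030 + 0.0310 + 0.0022 = 0.1372.
So 1 − D = 0.8628, i.e. 0.86 to 2 decimal places.

0.86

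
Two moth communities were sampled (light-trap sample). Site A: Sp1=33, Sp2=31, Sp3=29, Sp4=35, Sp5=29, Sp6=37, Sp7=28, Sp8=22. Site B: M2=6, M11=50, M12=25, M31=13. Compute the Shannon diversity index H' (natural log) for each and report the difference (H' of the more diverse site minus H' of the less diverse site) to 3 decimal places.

0.932

Site A: N=244, proportions 0.13525, 0.12705, 0.11885, 0.14344, 0.11885, 0.15164, 0.11475, 0.09016, giving H' = 2.06894 (working shown to 5 dp, full precision carried).
Site B: N=94, proportions 0.06383, 0.53191, 0.26596, 0.1383, giving H' = 1.13725.
Difference = |2.06894 − 1.13725| = 0.93169, i.e. 0.932 to 3 decimal places.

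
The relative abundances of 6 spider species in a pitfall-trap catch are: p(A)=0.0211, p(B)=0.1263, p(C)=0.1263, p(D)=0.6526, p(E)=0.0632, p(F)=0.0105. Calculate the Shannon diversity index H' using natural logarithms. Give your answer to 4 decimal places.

Each pᵢ ln pᵢ term (working shown to 6 dp, full precision carried): 0.0211×(-3.858482)=-0.081414, 0.1263×(-2.069095)=-0.261327, 0.1263×(-2.069095)=-0.261327, 0.6526×(-0.426791)=-0.278524, 0.0632×(-2.761451)=-0.174524, 0.0105×(-4.556380)=-0.047842.
Sum = -1.104957, so H' = 1.1050.

1.1050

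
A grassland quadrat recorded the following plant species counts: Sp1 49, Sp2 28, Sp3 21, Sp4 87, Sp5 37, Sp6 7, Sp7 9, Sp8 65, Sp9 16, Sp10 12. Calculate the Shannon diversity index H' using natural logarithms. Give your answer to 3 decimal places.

Total N = 49+28+21+87+37+7+9+65+16+12 = 331, so the proportions are 0.14804, 0.08459, 0.06344, 0.26284, 0.11178, 0.02115, 0.02719, 0.19637, 0.04834, 0.03625 (working shown to 5 dp, full precision carried).
Each pᵢ ln pᵢ term: 0.14804×(-1.91030)=-0.28279, 0.08459×(-2.46991)=-0.20894, 0.06344×(-2.75760)=-0.17495, 0.26284×(-1.33621)=-0.35121, 0.11178×(-2.19120)=-0.24494, 0.02115×(-3.85621)=-0.08155, 0.02719×(-3.60489)=-0.09802, 0.19637×(-1.62773)=-0.31965, 0.04834×(-3.02953)=-0.14644, 0.03625×(-3.31721)=-0.12026.
Sum = -2.02875, so H' = 2.029.

2.029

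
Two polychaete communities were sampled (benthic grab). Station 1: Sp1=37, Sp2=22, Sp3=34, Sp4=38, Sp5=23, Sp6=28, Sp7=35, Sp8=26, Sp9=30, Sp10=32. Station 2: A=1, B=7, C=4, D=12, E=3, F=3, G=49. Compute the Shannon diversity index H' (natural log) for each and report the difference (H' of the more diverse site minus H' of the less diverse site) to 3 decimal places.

Station 1: N=305, proportions 0.12131, 0.07213, 0.11148, 0.12459, 0.07541, 0.0918, 0.11475, 0.08525, 0.09836, 0.10492, giving H' = 2.28675 (working shown to 5 dp, full precision carried).
Station 2: N=79, proportions 0.01266, 0.08861, 0.05063, 0.1519, 0.03797, 0.03797, 0.62025, giving H' = 1.25203.
Difference = |2.28675 − 1.25203| = 1.03472, i.e. 1.035 to 3 decimal places.

1.035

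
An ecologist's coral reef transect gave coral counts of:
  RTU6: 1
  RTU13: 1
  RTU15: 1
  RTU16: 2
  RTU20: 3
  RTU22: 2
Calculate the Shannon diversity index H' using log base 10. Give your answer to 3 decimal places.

Total N = 1+1+1+2+3+2 = 10, so the proportions are 0.1, 0.1, 0.1, 0.2, 0.3, 0.2 (working shown to 5 dp, full precision carried).
Each pᵢ log₁₀ pᵢ term: 0.1×(-1.00000)=-0.10000, 0.1×(-1.00000)=-0.10000, 0.1×(-1.00000)=-0.10000, 0.2×(-0.69897)=-0.13979, 0.3×(-0.52288)=-0.15686, 0.2×(-0.69897)=-0.13979.
Sum = -0.73645, so H' = 0.736.

0.736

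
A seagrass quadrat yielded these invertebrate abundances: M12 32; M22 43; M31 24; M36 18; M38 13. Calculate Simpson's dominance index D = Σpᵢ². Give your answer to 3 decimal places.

0.233

Total N = 32+43+24+18+13 = 130, so the proportions are 0.24615, 0.33077, 0.18462, 0.13846, 0.1 (working shown to 5 dp, full precision carried).
D = 0.24615² + 0.33077² + 0.18462² + 0.13846² + 0.1² = 0.06059 + 0.10941 + 0.03408 + 0.01917 + 0.01000 = 0.23325.
To 3 decimal places, D = 0.233.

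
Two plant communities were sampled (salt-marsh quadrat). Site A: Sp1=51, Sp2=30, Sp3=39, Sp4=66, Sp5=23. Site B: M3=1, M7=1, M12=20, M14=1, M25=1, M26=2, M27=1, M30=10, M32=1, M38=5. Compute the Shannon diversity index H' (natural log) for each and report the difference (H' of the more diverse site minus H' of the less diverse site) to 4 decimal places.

Site A: N=209, proportions 0.244019, 0.143541, 0.186603, 0.315789, 0.110048, giving H' = 1.542949 (working shown to 6 dp, full precision carried).
Site B: N=43, proportions 0.023256, 0.023256, 0.465116, 0.023256, 0.023256, 0.046512, 0.023256, 0.232558, 0.023256, 0.116279, giving H' = 1.612968.
Difference = |1.542949 − 1.612968| = 0.070019, i.e. 0.0700 to 4 decimal places.

0.0700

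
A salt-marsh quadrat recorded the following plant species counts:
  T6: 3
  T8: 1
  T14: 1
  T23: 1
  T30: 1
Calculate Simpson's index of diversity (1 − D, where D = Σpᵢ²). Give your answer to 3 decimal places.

0.735

Total N = 3+1+1+1+1 = 7, so the proportions are 0.42857, 0.14286, 0.14286, 0.14286, 0.14286 (working shown to 5 dp, full precision carried).
D = 0.42857² + 0.14286² + 0.14286² + 0.14286² + 0.14286² = 0.18367 + 0.02041 + 0.02041 + 0.02041 + 0.02041 = 0.26531.
So 1 − D = 0.73469, i.e. 0.735 to 3 decimal places.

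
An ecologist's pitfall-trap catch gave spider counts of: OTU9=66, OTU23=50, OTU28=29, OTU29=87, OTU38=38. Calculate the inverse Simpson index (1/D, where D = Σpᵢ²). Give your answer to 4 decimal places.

Total N = 66+50+29+87+38 = 270, so the proportions are 0.24444444, 0.18518519, 0.10740741, 0.32222222, 0.14074074 (working shown to 8 dp, full precision carried).
D = 0.24444444² + 0.18518519² + 0.10740741² + 0.32222222² + 0.14074074² = 0.05975309 + 0.03429355 + 0.01153635 + 0.10382716 + 0.01980796 = 0.22921811.
So 1/D = 4.362657, i.e. 4.3627 to 4 decimal places.

4.3627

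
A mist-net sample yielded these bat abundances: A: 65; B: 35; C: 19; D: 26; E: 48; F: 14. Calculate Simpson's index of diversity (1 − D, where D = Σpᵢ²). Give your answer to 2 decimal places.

Total N = 65+35+19+26+48+14 = 207, so the proportions are 0.314, 0.1691, 0.0918, 0.1256, 0.2319, 0.0676 (working shown to 4 dp, full precision carried).
D = 0.314² + 0.1691² + 0.0918² + 0.1256² + 0.2319² + 0.0676² = 0.0986 + 0.0286 + 0.0084 + 0.0158 + 0.0538 + 0.0046 = 0.2097.
So 1 − D = 0.7903, i.e. 0.79 to 2 decimal places.

0.79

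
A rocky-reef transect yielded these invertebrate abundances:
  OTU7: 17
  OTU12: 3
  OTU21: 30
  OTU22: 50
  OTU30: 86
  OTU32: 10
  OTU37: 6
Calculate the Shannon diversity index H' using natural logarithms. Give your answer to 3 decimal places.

1.516

Total N = 17+3+30+50+86+10+6 = 202, so the proportions are 0.08416, 0.01485, 0.14851, 0.24752, 0.42574, 0.0495, 0.0297 (working shown to 5 dp, full precision carried).
Each pᵢ ln pᵢ term: 0.08416×(-2.47505)=-0.20830, 0.01485×(-4.20966)=-0.06252, 0.14851×(-1.90707)=-0.28323, 0.24752×(-1.39624)=-0.34561, 0.42574×(-0.85392)=-0.36355, 0.0495×(-3.00568)=-0.14880, 0.0297×(-3.51651)=-0.10445.
Sum = -1.51645, so H' = 1.516.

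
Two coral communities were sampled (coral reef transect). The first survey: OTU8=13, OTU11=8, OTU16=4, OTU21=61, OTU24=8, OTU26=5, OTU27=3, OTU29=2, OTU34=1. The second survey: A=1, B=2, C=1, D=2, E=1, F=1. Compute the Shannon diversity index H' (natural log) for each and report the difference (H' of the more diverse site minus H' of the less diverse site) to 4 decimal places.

0.2756

The first survey: N=105, proportions 0.12381, 0.07619, 0.038095, 0.580952, 0.07619, 0.047619, 0.028571, 0.019048, 0.009524, giving H' = 1.457263 (working shown to 6 dp, full precision carried).
The second survey: N=8, proportions 0.125, 0.25, 0.125, 0.25, 0.125, 0.125, giving H' = 1.732868.
Difference = |1.457263 − 1.732868| = 0.275605, i.e. 0.2756 to 4 decimal places.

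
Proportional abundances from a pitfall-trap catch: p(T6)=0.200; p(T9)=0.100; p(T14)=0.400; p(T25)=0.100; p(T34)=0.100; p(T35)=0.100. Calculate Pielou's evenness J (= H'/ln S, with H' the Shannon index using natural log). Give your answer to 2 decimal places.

H' = −Σ pᵢ ln pᵢ = −((-0.3219) + (-0.2303) + (-0.3665) + (-0.2303) + (-0.2303) + (-0.2303)) = 1.6094 (working shown to 4 dp, full precision carried).
With S = 6 species, ln S = 1.7918, so J = 1.6094/1.7918 = 0.8982, i.e. 0.90 to 2 decimal places.

0.90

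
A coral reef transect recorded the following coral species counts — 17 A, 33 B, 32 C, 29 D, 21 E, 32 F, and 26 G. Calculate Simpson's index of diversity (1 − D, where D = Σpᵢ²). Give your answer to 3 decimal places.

0.851

Total N = 17+33+32+29+21+32+26 = 190, so the proportions are 0.08947, 0.17368, 0.16842, 0.15263, 0.11053, 0.16842, 0.13684 (working shown to 5 dp, full precision carried).
D = 0.08947² + 0.17368² + 0.16842² + 0.15263² + 0.11053² + 0.16842² + 0.13684² = 0.00801 + 0.03017 + 0.02837 + 0.02330 + 0.01222 + 0.02837 + 0.01873 = 0.14914.
So 1 − D = 0.85086, i.e. 0.851 to 3 decimal places.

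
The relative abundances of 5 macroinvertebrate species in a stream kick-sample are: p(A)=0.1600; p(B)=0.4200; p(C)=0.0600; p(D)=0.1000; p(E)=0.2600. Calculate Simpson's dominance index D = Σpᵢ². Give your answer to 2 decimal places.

D = 0.16² + 0.42² + 0.06² + 0.1² + 0.26² = 0.0256 + 0.1764 + 0.0036 + 0.0100 + 0.0676 = 0.2832 (working shown to 4 dp, full precision carried).
To 2 decimal places, D = 0.28.

0.28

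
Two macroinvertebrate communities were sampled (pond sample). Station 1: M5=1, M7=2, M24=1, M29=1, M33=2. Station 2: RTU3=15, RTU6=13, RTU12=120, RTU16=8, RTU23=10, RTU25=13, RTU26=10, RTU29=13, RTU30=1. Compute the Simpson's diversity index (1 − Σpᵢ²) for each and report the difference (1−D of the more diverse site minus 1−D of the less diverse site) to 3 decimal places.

0.149

Station 1: N=7, proportions 0.14286, 0.28571, 0.14286, 0.14286, 0.28571, giving 1−D = 0.77551 (working shown to 5 dp, full precision carried).
Station 2: N=203, proportions 0.07389, 0.06404, 0.59113, 0.03941, 0.04926, 0.06404, 0.04926, 0.06404, 0.00493, giving 1−D = 0.62637.
Difference = |0.77551 − 0.62637| = 0.14914, i.e. 0.149 to 3 decimal places.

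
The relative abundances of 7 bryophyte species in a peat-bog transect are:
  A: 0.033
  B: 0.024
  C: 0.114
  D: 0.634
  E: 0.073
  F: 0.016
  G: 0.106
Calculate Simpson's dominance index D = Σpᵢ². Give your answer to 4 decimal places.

D = 0.033² + 0.024² + 0.114² + 0.634² + 0.073² + 0.016² + 0.106² = 0.001089 + 0.000576 + 0.012996 + 0.401956 + 0.005329 + 0.000256 + 0.011236 = 0.433438 (working shown to 6 dp, full precision carried).
To 4 decimal places, D = 0.4334.

0.4334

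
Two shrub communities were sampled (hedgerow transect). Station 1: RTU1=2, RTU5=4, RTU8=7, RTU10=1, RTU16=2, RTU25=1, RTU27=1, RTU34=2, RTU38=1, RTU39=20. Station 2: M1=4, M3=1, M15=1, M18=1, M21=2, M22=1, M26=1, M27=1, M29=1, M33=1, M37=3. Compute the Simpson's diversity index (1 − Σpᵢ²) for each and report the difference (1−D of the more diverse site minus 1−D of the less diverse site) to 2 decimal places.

Station 1: N=41, proportions 0.0488, 0.0976, 0.1707, 0.0244, 0.0488, 0.0244, 0.0244, 0.0488, 0.0244, 0.4878, giving 1−D = 0.7139 (working shown to 4 dp, full precision carried).
Station 2: N=17, proportions 0.2353, 0.0588, 0.0588, 0.0588, 0.1176, 0.0588, 0.0588, 0.0588, 0.0588, 0.0588, 0.1765, giving 1−D = 0.8720.
Difference = |0.7139 − 0.8720| = 0.1581, i.e. 0.16 to 2 decimal places.

0.16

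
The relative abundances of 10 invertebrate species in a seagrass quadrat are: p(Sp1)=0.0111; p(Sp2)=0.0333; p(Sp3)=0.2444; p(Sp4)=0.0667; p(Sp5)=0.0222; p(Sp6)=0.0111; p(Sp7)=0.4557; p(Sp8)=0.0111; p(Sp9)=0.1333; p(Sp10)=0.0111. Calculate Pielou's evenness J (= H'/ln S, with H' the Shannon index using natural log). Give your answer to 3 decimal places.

H' = −Σ pᵢ ln pᵢ = −((-0.04996) + (-0.11329) + (-0.34435) + (-0.18059) + (-0.08453) + (-0.04996) + (-0.35814) + (-0.04996) + (-0.26862) + (-0.04996)) = 1.54936 (working shown to 5 dp, full precision carried).
With S = 10 species, ln S = 2.30259, so J = 1.54936/2.30259 = 0.67288, i.e. 0.673 to 3 decimal places.

0.673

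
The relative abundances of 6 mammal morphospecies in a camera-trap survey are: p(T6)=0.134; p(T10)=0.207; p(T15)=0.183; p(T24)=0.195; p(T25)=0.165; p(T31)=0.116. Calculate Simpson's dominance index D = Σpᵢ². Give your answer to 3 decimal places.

0.173

D = 0.134² + 0.207² + 0.183² + 0.195² + 0.165² + 0.116² = 0.01796 + 0.04285 + 0.03349 + 0.03803 + 0.02723 + 0.01346 = 0.17300 (working shown to 5 dp, full precision carried).
To 3 decimal places, D = 0.173.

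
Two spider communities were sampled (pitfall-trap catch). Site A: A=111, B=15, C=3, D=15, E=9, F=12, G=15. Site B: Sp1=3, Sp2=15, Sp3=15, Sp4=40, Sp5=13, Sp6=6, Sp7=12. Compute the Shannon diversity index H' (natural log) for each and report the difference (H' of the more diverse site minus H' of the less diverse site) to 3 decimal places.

0.384

Site A: N=180, proportions 0.61667, 0.08333, 0.01667, 0.08333, 0.05, 0.06667, 0.08333, giving H' = 1.31790 (working shown to 5 dp, full precision carried).
Site B: N=104, proportions 0.02885, 0.14423, 0.14423, 0.38462, 0.125, 0.05769, 0.11538, giving H' = 1.70202.
Difference = |1.31790 − 1.70202| = 0.38412, i.e. 0.384 to 3 decimal places.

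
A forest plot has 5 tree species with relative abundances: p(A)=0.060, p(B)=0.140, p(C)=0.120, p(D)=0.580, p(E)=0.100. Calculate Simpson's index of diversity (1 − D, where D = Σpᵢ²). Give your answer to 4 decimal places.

D = 0.06² + 0.14² + 0.12² + 0.58² + 0.1² = 0.003600 + 0.019600 + 0.014400 + 0.336400 + 0.010000 = 0.384000 (working shown to 6 dp, full precision carried).
So 1 − D = 0.616000, i.e. 0.6160 to 4 decimal places.

0.6160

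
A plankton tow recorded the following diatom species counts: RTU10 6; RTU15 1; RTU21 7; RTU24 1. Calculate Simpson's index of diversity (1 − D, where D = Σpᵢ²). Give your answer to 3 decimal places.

Total N = 6+1+7+1 = 15, so the proportions are 0.4, 0.06667, 0.46667, 0.06667 (working shown to 5 dp, full precision carried).
D = 0.4² + 0.06667² + 0.46667² + 0.06667² = 0.16000 + 0.00444 + 0.21778 + 0.00444 = 0.38667.
So 1 − D = 0.61333, i.e. 0.613 to 3 decimal places.

0.613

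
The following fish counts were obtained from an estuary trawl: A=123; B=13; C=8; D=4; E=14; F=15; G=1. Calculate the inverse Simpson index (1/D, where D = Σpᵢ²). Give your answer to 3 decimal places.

Total N = 123+13+8+4+14+15+1 = 178, so the proportions are 0.691011, 0.073034, 0.044944, 0.022472, 0.078652, 0.08427, 0.005618 (working shown to 6 dp, full precision carried).
D = 0.691011² + 0.073034² + 0.044944² + 0.022472² + 0.078652² + 0.08427² + 0.005618² = 0.477497 + 0.005334 + 0.002020 + 0.000505 + 0.006186 + 0.007101 + 0.000032 = 0.498674.
So 1/D = 2.00532, i.e. 2.005 to 3 decimal places.

2.005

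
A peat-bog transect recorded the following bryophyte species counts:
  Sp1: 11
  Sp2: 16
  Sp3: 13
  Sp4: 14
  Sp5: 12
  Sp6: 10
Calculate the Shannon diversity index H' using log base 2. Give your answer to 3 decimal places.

Total N = 11+16+13+14+12+10 = 76, so the proportions are 0.14474, 0.21053, 0.17105, 0.18421, 0.15789, 0.13158 (working shown to 5 dp, full precision carried).
Each pᵢ log₂ pᵢ term: 0.14474×(-2.78850)=-0.40360, 0.21053×(-2.24793)=-0.47325, 0.17105×(-2.54749)=-0.43575, 0.18421×(-2.44057)=-0.44958, 0.15789×(-2.66297)=-0.42047, 0.13158×(-2.92600)=-0.38500.
Sum = -2.56765, so H' = 2.568.

2.568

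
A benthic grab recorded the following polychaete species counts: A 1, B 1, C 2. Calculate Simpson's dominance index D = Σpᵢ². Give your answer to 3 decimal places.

0.375

Total N = 1+1+2 = 4, so the proportions are 0.25, 0.25, 0.5 (working shown to 5 dp, full precision carried).
D = 0.25² + 0.25² + 0.5² = 0.06250 + 0.06250 + 0.25000 = 0.37500.
To 3 decimal places, D = 0.375.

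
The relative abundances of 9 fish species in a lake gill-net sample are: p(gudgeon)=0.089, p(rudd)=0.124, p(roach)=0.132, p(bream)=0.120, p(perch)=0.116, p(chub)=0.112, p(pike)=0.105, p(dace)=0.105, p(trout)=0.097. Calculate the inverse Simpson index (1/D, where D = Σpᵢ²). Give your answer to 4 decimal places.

8.8826

D = 0.089² + 0.124² + 0.132² + 0.12² + 0.116² + 0.112² + 0.105² + 0.105² + 0.097² = 0.00792100 + 0.01537600 + 0.01742400 + 0.01440000 + 0.01345600 + 0.01254400 + 0.01102500 + 0.01102500 + 0.00940900 = 0.11258000 (working shown to 8 dp, full precision carried).
So 1/D = 8.882572, i.e. 8.8826 to 4 decimal places.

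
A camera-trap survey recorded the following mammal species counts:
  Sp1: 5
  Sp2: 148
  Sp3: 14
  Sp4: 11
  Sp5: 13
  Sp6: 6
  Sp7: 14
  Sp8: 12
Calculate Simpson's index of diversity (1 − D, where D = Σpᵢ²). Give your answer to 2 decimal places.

Total N = 5+148+14+11+13+6+14+12 = 223, so the proportions are 0.0224, 0.6637, 0.0628, 0.0493, 0.0583, 0.0269, 0.0628, 0.0538 (working shown to 4 dp, full precision carried).
D = 0.0224² + 0.6637² + 0.0628² + 0.0493² + 0.0583² + 0.0269² + 0.0628² + 0.0538² = 0.0005 + 0.4405 + 0.0039 + 0.0024 + 0.0034 + 0.0007 + 0.0039 + 0.0029 = 0.4583.
So 1 − D = 0.5417, i.e. 0.54 to 2 decimal places.

0.54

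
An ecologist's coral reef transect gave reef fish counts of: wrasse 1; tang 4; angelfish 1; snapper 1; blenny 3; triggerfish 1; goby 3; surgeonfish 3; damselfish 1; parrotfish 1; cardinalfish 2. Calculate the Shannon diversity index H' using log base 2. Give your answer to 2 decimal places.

Total N = 1+4+1+1+3+1+3+3+1+1+2 = 21, so the proportions are 0.0476, 0.1905, 0.0476, 0.0476, 0.1429, 0.0476, 0.1429, 0.1429, 0.0476, 0.0476, 0.0952 (working shown to 4 dp, full precision carried).
Each pᵢ log₂ pᵢ term: 0.0476×(-4.3923)=-0.2092, 0.1905×(-2.3923)=-0.4557, 0.0476×(-4.3923)=-0.2092, 0.0476×(-4.3923)=-0.2092, 0.1429×(-2.8074)=-0.4011, 0.0476×(-4.3923)=-0.2092, 0.1429×(-2.8074)=-0.4011, 0.1429×(-2.8074)=-0.4011, 0.0476×(-4.3923)=-0.2092, 0.0476×(-4.3923)=-0.2092, 0.0952×(-3.3923)=-0.3231.
Sum = -3.2369, so H' = 3.24.

3.24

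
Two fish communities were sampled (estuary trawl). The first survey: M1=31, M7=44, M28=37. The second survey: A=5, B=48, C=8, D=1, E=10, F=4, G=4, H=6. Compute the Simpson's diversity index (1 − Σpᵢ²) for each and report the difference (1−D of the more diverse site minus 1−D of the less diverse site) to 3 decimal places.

The first survey: N=112, proportions 0.27679, 0.39286, 0.33036, giving 1−D = 0.65992 (working shown to 5 dp, full precision carried).
The second survey: N=86, proportions 0.05814, 0.55814, 0.09302, 0.01163, 0.11628, 0.04651, 0.04651, 0.06977, giving 1−D = 0.65360.
Difference = |0.65992 − 0.65360| = 0.00632, i.e. 0.006 to 3 decimal places.

0.006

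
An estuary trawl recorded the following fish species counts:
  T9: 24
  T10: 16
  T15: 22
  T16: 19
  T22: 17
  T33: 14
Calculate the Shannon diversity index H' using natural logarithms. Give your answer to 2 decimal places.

Total N = 24+16+22+19+17+14 = 112, so the proportions are 0.2143, 0.1429, 0.1964, 0.1696, 0.1518, 0.125 (working shown to 4 dp, full precision carried).
Each pᵢ ln pᵢ term: 0.2143×(-1.5404)=-0.3301, 0.1429×(-1.9459)=-0.2780, 0.1964×(-1.6275)=-0.3197, 0.1696×(-1.7741)=-0.3010, 0.1518×(-1.8853)=-0.2862, 0.125×(-2.0794)=-0.2599.
Sum = -1.7748, so H' = 1.77.

1.77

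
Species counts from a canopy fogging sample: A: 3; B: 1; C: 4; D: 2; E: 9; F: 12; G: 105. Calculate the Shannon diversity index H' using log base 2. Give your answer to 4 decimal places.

1.2691

Total N = 3+1+4+2+9+12+105 = 136, so the proportions are 0.022059, 0.007353, 0.029412, 0.014706, 0.066176, 0.088235, 0.772059 (working shown to 6 dp, full precision carried).
Each pᵢ log₂ pᵢ term: 0.022059×(-5.502500)=-0.121379, 0.007353×(-7.087463)=-0.052114, 0.029412×(-5.087463)=-0.149631, 0.014706×(-6.087463)=-0.089522, 0.066176×(-3.917538)=-0.259249, 0.088235×(-3.502500)=-0.309044, 0.772059×(-0.373217)=-0.288146.
Sum = -1.269084, so H' = 1.2691.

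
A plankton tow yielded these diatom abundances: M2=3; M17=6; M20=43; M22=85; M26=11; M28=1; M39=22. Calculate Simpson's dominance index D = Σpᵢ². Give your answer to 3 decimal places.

0.333

Total N = 3+6+43+85+11+1+22 = 171, so the proportions are 0.01754, 0.03509, 0.25146, 0.49708, 0.06433, 0.00585, 0.12865 (working shown to 5 dp, full precision carried).
D = 0.01754² + 0.03509² + 0.25146² + 0.49708² + 0.06433² + 0.00585² + 0.12865² = 0.00031 + 0.00123 + 0.06323 + 0.24708 + 0.00414 + 0.00003 + 0.01655 = 0.33258.
To 3 decimal places, D = 0.333.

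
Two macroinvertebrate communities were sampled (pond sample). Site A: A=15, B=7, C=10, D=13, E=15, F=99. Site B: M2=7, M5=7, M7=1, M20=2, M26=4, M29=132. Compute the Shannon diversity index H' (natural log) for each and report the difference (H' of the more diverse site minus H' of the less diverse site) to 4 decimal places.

Site A: N=159, proportions 0.09433962, 0.04402516, 0.06289308, 0.08176101, 0.09433962, 0.62264151, giving H' = 1.25664046 (working shown to 8 dp, full precision carried).
Site B: N=153, proportions 0.04575163, 0.04575163, 0.00653595, 0.0130719, 0.02614379, 0.8627451, giving H' = 0.59446362.
Difference = |1.25664046 − 0.59446362| = 0.66217684, i.e. 0.6622 to 4 decimal places.

0.6622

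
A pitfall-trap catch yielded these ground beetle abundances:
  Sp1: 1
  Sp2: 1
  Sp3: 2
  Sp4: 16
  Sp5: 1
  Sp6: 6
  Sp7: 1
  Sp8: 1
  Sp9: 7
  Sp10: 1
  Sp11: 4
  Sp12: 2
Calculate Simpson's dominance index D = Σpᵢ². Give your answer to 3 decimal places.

Total N = 1+1+2+16+1+6+1+1+7+1+4+2 = 43, so the proportions are 0.02326, 0.02326, 0.04651, 0.37209, 0.02326, 0.13953, 0.02326, 0.02326, 0.16279, 0.02326, 0.09302, 0.04651 (working shown to 5 dp, full precision carried).
D = 0.02326² + 0.02326² + 0.04651² + 0.37209² + 0.02326² + 0.13953² + 0.02326² + 0.02326² + 0.16279² + 0.02326² + 0.09302² + 0.04651² = 0.00054 + 0.00054 + 0.00216 + 0.13845 + 0.00054 + 0.01947 + 0.00054 + 0.00054 + 0.02650 + 0.00054 + 0.00865 + 0.00216 = 0.20065.
To 3 decimal places, D = 0.201.

0.201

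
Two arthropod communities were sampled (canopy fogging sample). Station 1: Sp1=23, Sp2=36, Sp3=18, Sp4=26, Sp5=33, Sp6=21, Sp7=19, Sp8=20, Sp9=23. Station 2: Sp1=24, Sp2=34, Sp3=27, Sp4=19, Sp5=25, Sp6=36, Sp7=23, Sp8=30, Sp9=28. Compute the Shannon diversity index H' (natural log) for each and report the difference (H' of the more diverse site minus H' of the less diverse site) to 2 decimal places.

Station 1: N=219, proportions 0.105, 0.1644, 0.0822, 0.1187, 0.1507, 0.0959, 0.0868, 0.0913, 0.105, giving H' = 2.1692 (working shown to 4 dp, full precision carried).
Station 2: N=246, proportions 0.0976, 0.1382, 0.1098, 0.0772, 0.1016, 0.1463, 0.0935, 0.122, 0.1138, giving H' = 2.1800.
Difference = |2.1692 − 2.1800| = 0.0108, i.e. 0.01 to 2 decimal places.

0.01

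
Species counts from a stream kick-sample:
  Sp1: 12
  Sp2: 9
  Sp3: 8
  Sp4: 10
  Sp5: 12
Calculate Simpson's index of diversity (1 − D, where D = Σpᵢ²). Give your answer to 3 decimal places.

Total N = 12+9+8+10+12 = 51, so the proportions are 0.23529, 0.17647, 0.15686, 0.19608, 0.23529 (working shown to 5 dp, full precision carried).
D = 0.23529² + 0.17647² + 0.15686² + 0.19608² + 0.23529² = 0.05536 + 0.03114 + 0.02461 + 0.03845 + 0.05536 = 0.20492.
So 1 − D = 0.79508, i.e. 0.795 to 3 decimal places.

0.795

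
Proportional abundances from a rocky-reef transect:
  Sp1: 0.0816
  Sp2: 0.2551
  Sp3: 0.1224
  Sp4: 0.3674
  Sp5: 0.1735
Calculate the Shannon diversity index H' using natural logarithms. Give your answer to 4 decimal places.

1.4818

Each pᵢ ln pᵢ term (working shown to 7 dp, full precision carried): 0.0816×(-2.5059260)=-0.2044836, 0.2551×(-1.3660997)=-0.3484920, 0.1224×(-2.1004609)=-0.2570964, 0.3674×(-1.0013041)=-0.3678791, 0.1735×(-1.7515777)=-0.3038987.
Sum = -1.4818499, so H' = 1.4818.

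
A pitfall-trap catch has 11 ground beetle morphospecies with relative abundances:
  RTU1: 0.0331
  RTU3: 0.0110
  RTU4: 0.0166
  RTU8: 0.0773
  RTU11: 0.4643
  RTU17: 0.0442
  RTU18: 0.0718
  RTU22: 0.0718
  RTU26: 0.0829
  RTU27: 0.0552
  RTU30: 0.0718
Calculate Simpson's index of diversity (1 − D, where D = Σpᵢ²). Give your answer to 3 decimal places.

D = 0.0331² + 0.011² + 0.0166² + 0.0773² + 0.4643² + 0.0442² + 0.0718² + 0.0718² + 0.0829² + 0.0552² + 0.0718² = 0.00110 + 0.00012 + 0.00028 + 0.00598 + 0.21557 + 0.00195 + 0.00516 + 0.00516 + 0.00687 + 0.00305 + 0.00516 = 0.25038 (working shown to 5 dp, full precision carried).
So 1 − D = 0.74962, i.e. 0.750 to 3 decimal places.

0.750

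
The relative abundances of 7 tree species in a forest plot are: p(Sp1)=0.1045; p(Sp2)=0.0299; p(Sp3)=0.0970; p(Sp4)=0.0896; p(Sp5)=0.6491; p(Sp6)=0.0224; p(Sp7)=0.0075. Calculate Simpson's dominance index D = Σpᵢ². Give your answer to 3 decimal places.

D = 0.1045² + 0.0299² + 0.097² + 0.0896² + 0.6491² + 0.0224² + 0.0075² = 0.01092 + 0.00089 + 0.00941 + 0.00803 + 0.42133 + 0.00050 + 0.00006 = 0.45114 (working shown to 5 dp, full precision carried).
To 3 decimal places, D = 0.451.

0.451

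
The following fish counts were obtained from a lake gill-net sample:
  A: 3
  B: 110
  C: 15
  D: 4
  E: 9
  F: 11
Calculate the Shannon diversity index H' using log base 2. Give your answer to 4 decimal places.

1.4329

Total N = 3+110+15+4+9+11 = 152, so the proportions are 0.019737, 0.723684, 0.098684, 0.026316, 0.059211, 0.072368 (working shown to 6 dp, full precision carried).
Each pᵢ log₂ pᵢ term: 0.019737×(-5.662965)=-0.111769, 0.723684×(-0.466568)=-0.337648, 0.098684×(-3.341037)=-0.329708, 0.026316×(-5.247928)=-0.138103, 0.059211×(-4.078003)=-0.241461, 0.072368×(-3.788496)=-0.274167.
Sum = -1.432856, so H' = 1.4329.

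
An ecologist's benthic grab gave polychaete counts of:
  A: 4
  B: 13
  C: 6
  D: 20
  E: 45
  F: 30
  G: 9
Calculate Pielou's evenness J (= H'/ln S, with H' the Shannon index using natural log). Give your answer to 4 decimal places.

0.8601

Total N = 4+13+6+20+45+30+9 = 127, so the proportions are 0.031496, 0.102362, 0.047244, 0.15748, 0.354331, 0.23622, 0.070866 (working shown to 6 dp, full precision carried).
H' = −Σ pᵢ ln pᵢ = −((-0.108910) + (-0.233308) + (-0.144209) + (-0.291095) + (-0.367627) + (-0.340864) + (-0.187580)) = 1.673593.
With S = 7 species, ln S = 1.945910, so J = 1.673593/1.945910 = 0.860057, i.e. 0.8601 to 4 decimal places.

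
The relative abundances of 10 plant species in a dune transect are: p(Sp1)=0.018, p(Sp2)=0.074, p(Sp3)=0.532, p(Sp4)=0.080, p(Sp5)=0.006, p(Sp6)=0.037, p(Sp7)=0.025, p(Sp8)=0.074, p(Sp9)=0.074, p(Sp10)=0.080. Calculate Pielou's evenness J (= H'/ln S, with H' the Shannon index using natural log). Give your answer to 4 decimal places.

0.7101

H' = −Σ pᵢ ln pᵢ = −((-0.072313) + (-0.192673) + (-0.335751) + (-0.202058) + (-0.030696) + (-0.121983) + (-0.092222) + (-0.192673) + (-0.192673) + (-0.202058)) = 1.635101 (working shown to 6 dp, full precision carried).
With S = 10 species, ln S = 2.302585, so J = 1.635101/2.302585 = 0.710115, i.e. 0.7101 to 4 decimal places.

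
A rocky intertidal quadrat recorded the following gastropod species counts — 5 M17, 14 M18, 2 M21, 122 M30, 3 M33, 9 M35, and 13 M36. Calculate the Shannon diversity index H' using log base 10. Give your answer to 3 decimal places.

Total N = 5+14+2+122+3+9+13 = 168, so the proportions are 0.02976, 0.08333, 0.0119, 0.72619, 0.01786, 0.05357, 0.07738 (working shown to 5 dp, full precision carried).
Each pᵢ log₁₀ pᵢ term: 0.02976×(-1.52634)=-0.04543, 0.08333×(-1.07918)=-0.08993, 0.0119×(-1.92428)=-0.02291, 0.72619×(-0.13895)=-0.10090, 0.01786×(-1.74819)=-0.03122, 0.05357×(-1.27107)=-0.06809, 0.07738×(-1.11137)=-0.08600.
Sum = -0.44448, so H' = 0.444.

0.444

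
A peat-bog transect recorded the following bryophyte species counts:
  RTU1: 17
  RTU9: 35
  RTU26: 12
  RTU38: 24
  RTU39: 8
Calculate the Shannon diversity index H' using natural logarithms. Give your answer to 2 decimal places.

1.49

Total N = 17+35+12+24+8 = 96, so the proportions are 0.1771, 0.3646, 0.125, 0.25, 0.0833 (working shown to 4 dp, full precision carried).
Each pᵢ ln pᵢ term: 0.1771×(-1.7311)=-0.3066, 0.3646×(-1.0090)=-0.3679, 0.125×(-2.0794)=-0.2599, 0.25×(-1.3863)=-0.3466, 0.0833×(-2.4849)=-0.2071.
Sum = -1.4880, so H' = 1.49.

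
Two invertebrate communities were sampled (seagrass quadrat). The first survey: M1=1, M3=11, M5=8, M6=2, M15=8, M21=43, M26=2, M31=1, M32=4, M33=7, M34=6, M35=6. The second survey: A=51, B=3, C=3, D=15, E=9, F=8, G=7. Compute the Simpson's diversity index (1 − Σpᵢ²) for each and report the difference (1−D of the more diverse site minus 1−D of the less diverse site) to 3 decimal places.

0.101

The first survey: N=99, proportions 0.010101, 0.111111, 0.080808, 0.020202, 0.080808, 0.434343, 0.020202, 0.010101, 0.040404, 0.070707, 0.060606, 0.060606, giving 1−D = 0.770942 (working shown to 6 dp, full precision carried).
The second survey: N=96, proportions 0.53125, 0.03125, 0.03125, 0.15625, 0.09375, 0.083333, 0.072917, giving 1−D = 0.670356.
Difference = |0.770942 − 0.670356| = 0.100586, i.e. 0.101 to 3 decimal places.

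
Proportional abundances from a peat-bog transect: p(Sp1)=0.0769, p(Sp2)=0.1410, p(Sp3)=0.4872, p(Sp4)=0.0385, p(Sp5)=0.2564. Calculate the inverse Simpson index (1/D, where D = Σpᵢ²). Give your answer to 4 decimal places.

3.0268

D = 0.0769² + 0.141² + 0.4872² + 0.0385² + 0.2564² = 0.0059136 + 0.0198810 + 0.2373638 + 0.0014823 + 0.0657410 = 0.3303817 (working shown to 7 dp, full precision carried).
So 1/D = 3.026802, i.e. 3.0268 to 4 decimal places.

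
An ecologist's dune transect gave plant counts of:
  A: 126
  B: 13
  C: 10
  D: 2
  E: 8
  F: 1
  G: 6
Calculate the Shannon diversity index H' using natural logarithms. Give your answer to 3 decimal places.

0.928

Total N = 126+13+10+2+8+1+6 = 166, so the proportions are 0.75904, 0.07831, 0.06024, 0.01205, 0.04819, 0.00602, 0.03614 (working shown to 5 dp, full precision carried).
Each pᵢ ln pᵢ term: 0.75904×(-0.27571)=-0.20927, 0.07831×(-2.54704)=-0.19947, 0.06024×(-2.80940)=-0.16924, 0.01205×(-4.41884)=-0.05324, 0.04819×(-3.03255)=-0.14615, 0.00602×(-5.11199)=-0.03080, 0.03614×(-3.32023)=-0.12001.
Sum = -0.92817, so H' = 0.928.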